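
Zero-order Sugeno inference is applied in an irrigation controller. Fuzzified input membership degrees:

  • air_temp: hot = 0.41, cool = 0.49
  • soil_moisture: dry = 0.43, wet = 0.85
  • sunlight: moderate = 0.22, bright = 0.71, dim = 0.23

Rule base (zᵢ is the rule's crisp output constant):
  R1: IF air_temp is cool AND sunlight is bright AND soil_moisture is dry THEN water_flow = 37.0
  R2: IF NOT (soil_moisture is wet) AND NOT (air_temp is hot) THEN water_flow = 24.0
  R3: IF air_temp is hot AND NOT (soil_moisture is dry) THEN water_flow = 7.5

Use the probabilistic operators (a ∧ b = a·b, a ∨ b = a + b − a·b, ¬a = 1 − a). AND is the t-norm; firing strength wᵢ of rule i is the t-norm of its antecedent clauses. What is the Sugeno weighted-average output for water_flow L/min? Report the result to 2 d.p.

19.95

R1 (z=37.0): cool=0.49, bright=0.71, dry=0.43; AND[a·b] → w = 0.1496
R2 (z=24.0): ¬wet=1−0.85=0.15, ¬hot=1−0.41=0.59; AND[a·b] → w = 0.0885
R3 (z=7.5): hot=0.41, ¬dry=1−0.43=0.57; AND[a·b] → w = 0.2337
Weighted average = (0.1496·37.0 + 0.0885·24.0 + 0.2337·7.5) / (0.1496 + 0.0885 + 0.2337)
  = 9.4118 / 0.4718 = 19.95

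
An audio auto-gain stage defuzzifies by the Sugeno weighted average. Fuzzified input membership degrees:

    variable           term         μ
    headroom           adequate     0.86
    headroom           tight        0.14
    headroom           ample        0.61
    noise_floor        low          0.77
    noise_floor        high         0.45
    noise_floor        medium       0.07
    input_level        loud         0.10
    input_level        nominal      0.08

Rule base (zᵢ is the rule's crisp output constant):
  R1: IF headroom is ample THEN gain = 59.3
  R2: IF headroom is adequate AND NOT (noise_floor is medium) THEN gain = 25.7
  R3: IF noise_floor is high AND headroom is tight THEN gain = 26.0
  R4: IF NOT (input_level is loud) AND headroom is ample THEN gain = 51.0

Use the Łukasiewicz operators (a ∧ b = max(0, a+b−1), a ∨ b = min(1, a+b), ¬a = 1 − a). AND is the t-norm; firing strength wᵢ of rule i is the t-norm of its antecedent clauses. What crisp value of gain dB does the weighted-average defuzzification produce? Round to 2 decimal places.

R1 (z=59.3): ample=0.61 → w = 0.61
R2 (z=25.7): adequate=0.86, ¬medium=1−0.07=0.93; AND[max(0, a+b−1)] → w = 0.79
R3 (z=26.0): high=0.45, tight=0.14; AND[max(0, a+b−1)] → w = 0.00
R4 (z=51.0): ¬loud=1−0.10=0.90, ample=0.61; AND[max(0, a+b−1)] → w = 0.51
Weighted average = (0.61·59.3 + 0.79·25.7 + 0.00·26.0 + 0.51·51.0) / (0.61 + 0.79 + 0.00 + 0.51)
  = 82.4860 / 1.9100 = 43.19

43.19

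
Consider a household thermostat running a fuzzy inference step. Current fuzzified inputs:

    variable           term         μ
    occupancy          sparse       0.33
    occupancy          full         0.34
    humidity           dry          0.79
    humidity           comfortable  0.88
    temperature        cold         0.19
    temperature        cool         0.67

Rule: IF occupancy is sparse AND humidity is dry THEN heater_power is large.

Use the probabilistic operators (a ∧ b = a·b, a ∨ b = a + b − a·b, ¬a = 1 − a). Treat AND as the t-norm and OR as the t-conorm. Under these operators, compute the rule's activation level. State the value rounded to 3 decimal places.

firing strength: sparse=0.33, dry=0.79; AND[a·b] → w = 0.2607

0.261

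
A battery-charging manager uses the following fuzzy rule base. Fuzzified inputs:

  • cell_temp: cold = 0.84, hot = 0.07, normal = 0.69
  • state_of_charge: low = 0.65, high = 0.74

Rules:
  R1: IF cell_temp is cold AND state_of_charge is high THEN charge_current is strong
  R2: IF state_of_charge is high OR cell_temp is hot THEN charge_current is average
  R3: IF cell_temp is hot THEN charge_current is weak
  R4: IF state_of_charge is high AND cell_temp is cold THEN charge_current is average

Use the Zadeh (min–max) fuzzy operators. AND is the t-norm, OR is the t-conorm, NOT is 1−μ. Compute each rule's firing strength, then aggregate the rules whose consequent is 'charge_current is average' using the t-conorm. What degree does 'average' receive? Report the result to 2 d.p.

R1: cold=0.84, high=0.74; AND[min(a, b)] → w = 0.74
R2: high=0.74, hot=0.07; OR[max(a, b)] → w = 0.74
R3: hot=0.07 → w = 0.07
R4: high=0.74, cold=0.84; AND[min(a, b)] → w = 0.74
Rules with consequent 'average': {R2, R4} → strengths 0.74, 0.74
Aggregate via t-conorm [max(a, b)]: 0.74

0.74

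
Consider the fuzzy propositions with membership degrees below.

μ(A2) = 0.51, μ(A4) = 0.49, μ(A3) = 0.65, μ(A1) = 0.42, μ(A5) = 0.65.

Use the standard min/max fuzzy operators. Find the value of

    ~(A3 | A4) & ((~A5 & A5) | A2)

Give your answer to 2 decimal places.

A3 | A4 = max(a, b) on (0.65, 0.49) = 0.65
~(A3 | A4) = 1 − 0.65 = 0.35
~A5 = 1 − 0.65 = 0.35
~A5 & A5 = min(a, b) on (0.35, 0.65) = 0.35
(~A5 & A5) | A2 = max(a, b) on (0.35, 0.51) = 0.51
~(A3 | A4) & ((~A5 & A5) | A2) = min(a, b) on (0.35, 0.51) = 0.35

0.35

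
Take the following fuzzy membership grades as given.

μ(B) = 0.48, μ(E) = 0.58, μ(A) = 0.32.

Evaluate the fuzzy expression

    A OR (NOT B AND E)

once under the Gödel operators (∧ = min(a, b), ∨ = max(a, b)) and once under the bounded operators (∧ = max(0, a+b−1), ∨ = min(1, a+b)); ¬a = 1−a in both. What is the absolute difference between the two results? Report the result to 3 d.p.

0.100

Under Gödel:
  NOT B = 1 − 0.48 = 0.52
  NOT B AND E = min(a, b) on (0.52, 0.58) = 0.52
  A OR (NOT B AND E) = max(a, b) on (0.32, 0.52) = 0.52
  → value = 0.5200
Under bounded:
  NOT B = 1 − 0.48 = 0.52
  NOT B AND E = max(0, a+b−1) on (0.52, 0.58) = 0.10
  A OR (NOT B AND E) = min(1, a+b) on (0.32, 0.10) = 0.42
  → value = 0.4200
|0.5200 − 0.4200| = 0.100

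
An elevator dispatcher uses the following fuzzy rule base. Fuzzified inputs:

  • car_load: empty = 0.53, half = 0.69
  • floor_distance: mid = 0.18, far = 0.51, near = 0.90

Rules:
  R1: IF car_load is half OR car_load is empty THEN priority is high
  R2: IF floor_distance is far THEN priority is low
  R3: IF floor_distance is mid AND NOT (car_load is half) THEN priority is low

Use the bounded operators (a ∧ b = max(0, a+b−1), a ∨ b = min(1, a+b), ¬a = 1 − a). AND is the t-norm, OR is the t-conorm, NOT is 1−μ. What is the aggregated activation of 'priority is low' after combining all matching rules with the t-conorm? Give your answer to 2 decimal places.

R1: half=0.69, empty=0.53; OR[min(1, a+b)] → w = 1.00
R2: far=0.51 → w = 0.51
R3: mid=0.18, ¬half=1−0.69=0.31; AND[max(0, a+b−1)] → w = 0.00
Rules with consequent 'low': {R2, R3} → strengths 0.51, 0.00
Aggregate via t-conorm [min(1, a+b)]: 0.51

0.51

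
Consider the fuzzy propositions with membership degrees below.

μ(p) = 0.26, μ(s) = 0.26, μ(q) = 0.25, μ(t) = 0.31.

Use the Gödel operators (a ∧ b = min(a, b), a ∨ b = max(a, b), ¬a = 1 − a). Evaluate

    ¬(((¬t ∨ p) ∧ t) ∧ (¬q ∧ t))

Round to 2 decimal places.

¬t = 1 − 0.31 = 0.69
¬t ∨ p = max(a, b) on (0.69, 0.26) = 0.69
(¬t ∨ p) ∧ t = min(a, b) on (0.69, 0.31) = 0.31
¬q = 1 − 0.25 = 0.75
¬q ∧ t = min(a, b) on (0.75, 0.31) = 0.31
((¬t ∨ p) ∧ t) ∧ (¬q ∧ t) = min(a, b) on (0.31, 0.31) = 0.31
¬(((¬t ∨ p) ∧ t) ∧ (¬q ∧ t)) = 1 − 0.31 = 0.69

0.69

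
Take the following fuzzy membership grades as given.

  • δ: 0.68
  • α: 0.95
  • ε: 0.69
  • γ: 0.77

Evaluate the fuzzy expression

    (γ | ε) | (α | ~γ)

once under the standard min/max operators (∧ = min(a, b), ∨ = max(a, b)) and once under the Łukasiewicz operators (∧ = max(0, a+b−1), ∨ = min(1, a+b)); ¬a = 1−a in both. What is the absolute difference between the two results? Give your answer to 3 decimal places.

0.050

Under standard min/max:
  γ | ε = max(a, b) on (0.77, 0.69) = 0.77
  ~γ = 1 − 0.77 = 0.23
  α | ~γ = max(a, b) on (0.95, 0.23) = 0.95
  (γ | ε) | (α | ~γ) = max(a, b) on (0.77, 0.95) = 0.95
  → value = 0.9500
Under Łukasiewicz:
  γ | ε = min(1, a+b) on (0.77, 0.69) = 1.00
  ~γ = 1 − 0.77 = 0.23
  α | ~γ = min(1, a+b) on (0.95, 0.23) = 1.00
  (γ | ε) | (α | ~γ) = min(1, a+b) on (1.00, 1.00) = 1.00
  → value = 1.0000
|0.9500 − 1.0000| = 0.050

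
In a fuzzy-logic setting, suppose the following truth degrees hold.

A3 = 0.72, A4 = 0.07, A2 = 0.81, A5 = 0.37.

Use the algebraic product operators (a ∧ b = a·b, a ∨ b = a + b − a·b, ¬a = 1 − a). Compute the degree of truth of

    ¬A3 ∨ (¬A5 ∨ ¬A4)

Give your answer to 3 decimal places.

0.981

¬A3 = 1 − 0.7200 = 0.2800
¬A5 = 1 − 0.3700 = 0.6300
¬A4 = 1 − 0.0700 = 0.9300
¬A5 ∨ ¬A4 = a + b − a·b on (0.6300, 0.9300) = 0.9741
¬A3 ∨ (¬A5 ∨ ¬A4) = a + b − a·b on (0.2800, 0.9741) = 0.9814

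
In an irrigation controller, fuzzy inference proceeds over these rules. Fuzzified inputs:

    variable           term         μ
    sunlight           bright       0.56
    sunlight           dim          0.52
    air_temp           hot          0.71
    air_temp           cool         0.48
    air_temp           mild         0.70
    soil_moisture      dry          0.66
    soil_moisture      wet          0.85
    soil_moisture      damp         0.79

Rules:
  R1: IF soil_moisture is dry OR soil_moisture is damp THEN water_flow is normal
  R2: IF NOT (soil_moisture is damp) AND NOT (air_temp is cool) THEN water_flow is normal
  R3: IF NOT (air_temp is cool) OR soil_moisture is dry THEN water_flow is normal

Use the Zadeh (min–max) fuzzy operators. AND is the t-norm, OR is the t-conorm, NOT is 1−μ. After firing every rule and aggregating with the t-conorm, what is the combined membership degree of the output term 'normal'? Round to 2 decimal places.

0.79

R1: dry=0.66, damp=0.79; OR[max(a, b)] → w = 0.79
R2: ¬damp=1−0.79=0.21, ¬cool=1−0.48=0.52; AND[min(a, b)] → w = 0.21
R3: ¬cool=1−0.48=0.52, dry=0.66; OR[max(a, b)] → w = 0.66
Rules with consequent 'normal': {R1, R2, R3} → strengths 0.79, 0.21, 0.66
Aggregate via t-conorm [max(a, b)]: 0.79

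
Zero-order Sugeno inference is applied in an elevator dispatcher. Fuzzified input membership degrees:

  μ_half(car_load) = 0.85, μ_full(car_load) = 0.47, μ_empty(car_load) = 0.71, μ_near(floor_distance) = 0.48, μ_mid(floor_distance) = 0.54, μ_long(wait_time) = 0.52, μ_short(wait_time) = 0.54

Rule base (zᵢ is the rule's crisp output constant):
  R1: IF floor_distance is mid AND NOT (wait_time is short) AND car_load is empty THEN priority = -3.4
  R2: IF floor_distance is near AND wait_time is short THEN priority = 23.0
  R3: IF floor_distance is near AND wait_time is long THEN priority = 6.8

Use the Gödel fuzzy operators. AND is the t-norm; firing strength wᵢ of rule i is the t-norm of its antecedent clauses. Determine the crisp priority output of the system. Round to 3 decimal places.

8.972

R1 (z=-3.4): mid=0.54, ¬short=1−0.54=0.46, empty=0.71; AND[min(a, b)] → w = 0.46
R2 (z=23.0): near=0.48, short=0.54; AND[min(a, b)] → w = 0.48
R3 (z=6.8): near=0.48, long=0.52; AND[min(a, b)] → w = 0.48
Weighted average = (0.46·-3.4 + 0.48·23.0 + 0.48·6.8) / (0.46 + 0.48 + 0.48)
  = 12.7400 / 1.4200 = 8.972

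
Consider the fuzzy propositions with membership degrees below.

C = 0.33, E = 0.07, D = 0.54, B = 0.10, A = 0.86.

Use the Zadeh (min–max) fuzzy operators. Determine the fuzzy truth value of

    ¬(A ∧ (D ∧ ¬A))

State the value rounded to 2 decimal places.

¬A = 1 − 0.86 = 0.14
D ∧ ¬A = min(a, b) on (0.54, 0.14) = 0.14
A ∧ (D ∧ ¬A) = min(a, b) on (0.86, 0.14) = 0.14
¬(A ∧ (D ∧ ¬A)) = 1 − 0.14 = 0.86

0.86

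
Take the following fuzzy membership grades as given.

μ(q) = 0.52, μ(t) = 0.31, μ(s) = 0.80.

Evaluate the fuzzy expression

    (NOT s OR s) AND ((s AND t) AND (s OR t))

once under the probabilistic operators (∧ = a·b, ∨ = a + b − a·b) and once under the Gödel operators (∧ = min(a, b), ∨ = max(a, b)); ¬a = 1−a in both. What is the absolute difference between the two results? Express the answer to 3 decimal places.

Under probabilistic:
  NOT s = 1 − 0.8000 = 0.2000
  NOT s OR s = a + b − a·b on (0.2000, 0.8000) = 0.8400
  s AND t = a·b on (0.8000, 0.3100) = 0.2480
  s OR t = a + b − a·b on (0.8000, 0.3100) = 0.8620
  (s AND t) AND (s OR t) = a·b on (0.2480, 0.8620) = 0.2138
  (NOT s OR s) AND ((s AND t) AND (s OR t)) = a·b on (0.8400, 0.2138) = 0.1796
  → value = 0.1796
Under Gödel:
  NOT s = 1 − 0.80 = 0.20
  NOT s OR s = max(a, b) on (0.20, 0.80) = 0.80
  s AND t = min(a, b) on (0.80, 0.31) = 0.31
  s OR t = max(a, b) on (0.80, 0.31) = 0.80
  (s AND t) AND (s OR t) = min(a, b) on (0.31, 0.80) = 0.31
  (NOT s OR s) AND ((s AND t) AND (s OR t)) = min(a, b) on (0.80, 0.31) = 0.31
  → value = 0.3100
|0.1796 − 0.3100| = 0.130

0.130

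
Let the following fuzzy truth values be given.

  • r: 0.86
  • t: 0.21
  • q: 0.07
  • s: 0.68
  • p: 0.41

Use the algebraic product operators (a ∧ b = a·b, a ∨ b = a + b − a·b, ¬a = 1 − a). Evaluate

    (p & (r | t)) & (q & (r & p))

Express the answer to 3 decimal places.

0.009

r | t = a + b − a·b on (0.8600, 0.2100) = 0.8894
p & (r | t) = a·b on (0.4100, 0.8894) = 0.3647
r & p = a·b on (0.8600, 0.4100) = 0.3526
q & (r & p) = a·b on (0.0700, 0.3526) = 0.0247
(p & (r | t)) & (q & (r & p)) = a·b on (0.3647, 0.0247) = 0.0090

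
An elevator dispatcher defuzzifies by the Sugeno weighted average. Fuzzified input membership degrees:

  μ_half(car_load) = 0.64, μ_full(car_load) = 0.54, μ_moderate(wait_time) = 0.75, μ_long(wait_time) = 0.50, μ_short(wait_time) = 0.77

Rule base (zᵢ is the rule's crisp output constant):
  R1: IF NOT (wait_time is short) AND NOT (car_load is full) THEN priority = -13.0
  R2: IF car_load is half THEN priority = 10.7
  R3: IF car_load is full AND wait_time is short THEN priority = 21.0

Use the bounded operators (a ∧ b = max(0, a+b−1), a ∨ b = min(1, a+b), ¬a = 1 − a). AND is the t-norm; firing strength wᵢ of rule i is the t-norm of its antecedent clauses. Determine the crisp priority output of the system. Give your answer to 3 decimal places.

R1 (z=-13.0): ¬short=1−0.77=0.23, ¬full=1−0.54=0.46; AND[max(0, a+b−1)] → w = 0.00
R2 (z=10.7): half=0.64 → w = 0.64
R3 (z=21.0): full=0.54, short=0.77; AND[max(0, a+b−1)] → w = 0.31
Weighted average = (0.00·-13.0 + 0.64·10.7 + 0.31·21.0) / (0.00 + 0.64 + 0.31)
  = 13.3580 / 0.9500 = 14.061

14.061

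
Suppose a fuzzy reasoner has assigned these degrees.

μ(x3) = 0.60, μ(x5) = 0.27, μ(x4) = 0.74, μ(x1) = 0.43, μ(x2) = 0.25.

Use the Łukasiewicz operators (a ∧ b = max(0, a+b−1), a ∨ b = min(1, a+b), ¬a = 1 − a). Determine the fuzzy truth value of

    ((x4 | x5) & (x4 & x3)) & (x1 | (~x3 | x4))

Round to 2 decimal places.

0.34

x4 | x5 = min(1, a+b) on (0.74, 0.27) = 1.00
x4 & x3 = max(0, a+b−1) on (0.74, 0.60) = 0.34
(x4 | x5) & (x4 & x3) = max(0, a+b−1) on (1.00, 0.34) = 0.34
~x3 = 1 − 0.60 = 0.40
~x3 | x4 = min(1, a+b) on (0.40, 0.74) = 1.00
x1 | (~x3 | x4) = min(1, a+b) on (0.43, 1.00) = 1.00
((x4 | x5) & (x4 & x3)) & (x1 | (~x3 | x4)) = max(0, a+b−1) on (0.34, 1.00) = 0.34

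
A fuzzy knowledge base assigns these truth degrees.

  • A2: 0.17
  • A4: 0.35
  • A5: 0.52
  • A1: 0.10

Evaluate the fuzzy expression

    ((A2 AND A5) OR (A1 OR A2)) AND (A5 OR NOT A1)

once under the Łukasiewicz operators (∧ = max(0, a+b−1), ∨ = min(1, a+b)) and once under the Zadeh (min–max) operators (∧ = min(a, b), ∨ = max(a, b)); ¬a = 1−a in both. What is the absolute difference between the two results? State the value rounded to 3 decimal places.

Under Łukasiewicz:
  A2 AND A5 = max(0, a+b−1) on (0.17, 0.52) = 0.00
  A1 OR A2 = min(1, a+b) on (0.10, 0.17) = 0.27
  (A2 AND A5) OR (A1 OR A2) = min(1, a+b) on (0.00, 0.27) = 0.27
  NOT A1 = 1 − 0.10 = 0.90
  A5 OR NOT A1 = min(1, a+b) on (0.52, 0.90) = 1.00
  ((A2 AND A5) OR (A1 OR A2)) AND (A5 OR NOT A1) = max(0, a+b−1) on (0.27, 1.00) = 0.27
  → value = 0.2700
Under Zadeh (min–max):
  A2 AND A5 = min(a, b) on (0.17, 0.52) = 0.17
  A1 OR A2 = max(a, b) on (0.10, 0.17) = 0.17
  (A2 AND A5) OR (A1 OR A2) = max(a, b) on (0.17, 0.17) = 0.17
  NOT A1 = 1 − 0.10 = 0.90
  A5 OR NOT A1 = max(a, b) on (0.52, 0.90) = 0.90
  ((A2 AND A5) OR (A1 OR A2)) AND (A5 OR NOT A1) = min(a, b) on (0.17, 0.90) = 0.17
  → value = 0.1700
|0.2700 − 0.1700| = 0.100

0.100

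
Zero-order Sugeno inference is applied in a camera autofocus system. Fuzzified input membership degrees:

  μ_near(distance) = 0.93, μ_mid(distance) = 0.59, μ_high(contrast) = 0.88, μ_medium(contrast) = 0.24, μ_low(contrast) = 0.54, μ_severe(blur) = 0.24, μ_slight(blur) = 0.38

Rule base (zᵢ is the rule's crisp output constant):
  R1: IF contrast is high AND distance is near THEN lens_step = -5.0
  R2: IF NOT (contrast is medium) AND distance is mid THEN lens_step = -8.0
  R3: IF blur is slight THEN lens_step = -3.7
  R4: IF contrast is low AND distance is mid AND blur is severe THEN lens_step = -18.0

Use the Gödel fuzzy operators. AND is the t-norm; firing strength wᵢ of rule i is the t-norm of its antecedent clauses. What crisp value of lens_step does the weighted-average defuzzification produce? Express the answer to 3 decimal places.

-7.103

R1 (z=-5.0): high=0.88, near=0.93; AND[min(a, b)] → w = 0.88
R2 (z=-8.0): ¬medium=1−0.24=0.76, mid=0.59; AND[min(a, b)] → w = 0.59
R3 (z=-3.7): slight=0.38 → w = 0.38
R4 (z=-18.0): low=0.54, mid=0.59, severe=0.24; AND[min(a, b)] → w = 0.24
Weighted average = (0.88·-5.0 + 0.59·-8.0 + 0.38·-3.7 + 0.24·-18.0) / (0.88 + 0.59 + 0.38 + 0.24)
  = -14.8460 / 2.0900 = -7.103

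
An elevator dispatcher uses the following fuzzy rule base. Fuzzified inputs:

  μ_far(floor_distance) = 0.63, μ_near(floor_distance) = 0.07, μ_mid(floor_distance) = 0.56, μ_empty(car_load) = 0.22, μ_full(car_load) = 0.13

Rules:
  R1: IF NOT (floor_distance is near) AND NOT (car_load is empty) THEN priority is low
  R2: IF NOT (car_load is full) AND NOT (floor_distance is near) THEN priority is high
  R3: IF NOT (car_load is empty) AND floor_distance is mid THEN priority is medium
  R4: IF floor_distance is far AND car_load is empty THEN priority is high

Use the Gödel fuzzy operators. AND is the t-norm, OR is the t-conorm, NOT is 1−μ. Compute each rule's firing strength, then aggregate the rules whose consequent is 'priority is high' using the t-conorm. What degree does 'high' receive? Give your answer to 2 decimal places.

0.87

R1: ¬near=1−0.07=0.93, ¬empty=1−0.22=0.78; AND[min(a, b)] → w = 0.78
R2: ¬full=1−0.13=0.87, ¬near=1−0.07=0.93; AND[min(a, b)] → w = 0.87
R3: ¬empty=1−0.22=0.78, mid=0.56; AND[min(a, b)] → w = 0.56
R4: far=0.63, empty=0.22; AND[min(a, b)] → w = 0.22
Rules with consequent 'high': {R2, R4} → strengths 0.87, 0.22
Aggregate via t-conorm [max(a, b)]: 0.87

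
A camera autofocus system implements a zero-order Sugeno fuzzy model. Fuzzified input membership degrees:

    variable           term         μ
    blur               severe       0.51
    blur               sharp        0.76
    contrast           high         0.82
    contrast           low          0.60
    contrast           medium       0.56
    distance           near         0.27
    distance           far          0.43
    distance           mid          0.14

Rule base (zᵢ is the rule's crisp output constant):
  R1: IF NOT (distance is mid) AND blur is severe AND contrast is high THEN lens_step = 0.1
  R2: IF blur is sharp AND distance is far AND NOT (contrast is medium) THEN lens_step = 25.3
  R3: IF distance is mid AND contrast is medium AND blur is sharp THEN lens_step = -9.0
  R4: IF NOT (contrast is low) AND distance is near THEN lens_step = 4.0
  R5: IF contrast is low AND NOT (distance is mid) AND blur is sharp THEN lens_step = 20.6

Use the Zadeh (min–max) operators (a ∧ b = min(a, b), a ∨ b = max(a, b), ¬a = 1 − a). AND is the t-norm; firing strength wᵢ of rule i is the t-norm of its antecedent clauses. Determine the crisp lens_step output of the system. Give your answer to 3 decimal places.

R1 (z=0.1): ¬mid=1−0.14=0.86, severe=0.51, high=0.82; AND[min(a, b)] → w = 0.51
R2 (z=25.3): sharp=0.76, far=0.43, ¬medium=1−0.56=0.44; AND[min(a, b)] → w = 0.43
R3 (z=-9.0): mid=0.14, medium=0.56, sharp=0.76; AND[min(a, b)] → w = 0.14
R4 (z=4.0): ¬low=1−0.60=0.40, near=0.27; AND[min(a, b)] → w = 0.27
R5 (z=20.6): low=0.60, ¬mid=1−0.14=0.86, sharp=0.76; AND[min(a, b)] → w = 0.60
Weighted average = (0.51·0.1 + 0.43·25.3 + 0.14·-9.0 + 0.27·4.0 + 0.60·20.6) / (0.51 + 0.43 + 0.14 + 0.27 + 0.60)
  = 23.1100 / 1.9500 = 11.851

11.851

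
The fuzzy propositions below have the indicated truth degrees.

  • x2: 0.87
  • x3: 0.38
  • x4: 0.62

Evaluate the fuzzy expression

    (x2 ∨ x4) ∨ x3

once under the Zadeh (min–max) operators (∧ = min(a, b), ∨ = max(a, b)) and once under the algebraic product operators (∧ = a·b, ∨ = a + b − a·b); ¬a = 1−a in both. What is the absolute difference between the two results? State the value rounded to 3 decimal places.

Under Zadeh (min–max):
  x2 ∨ x4 = max(a, b) on (0.87, 0.62) = 0.87
  (x2 ∨ x4) ∨ x3 = max(a, b) on (0.87, 0.38) = 0.87
  → value = 0.8700
Under algebraic product:
  x2 ∨ x4 = a + b − a·b on (0.8700, 0.6200) = 0.9506
  (x2 ∨ x4) ∨ x3 = a + b − a·b on (0.9506, 0.3800) = 0.9694
  → value = 0.9694
|0.8700 − 0.9694| = 0.099

0.099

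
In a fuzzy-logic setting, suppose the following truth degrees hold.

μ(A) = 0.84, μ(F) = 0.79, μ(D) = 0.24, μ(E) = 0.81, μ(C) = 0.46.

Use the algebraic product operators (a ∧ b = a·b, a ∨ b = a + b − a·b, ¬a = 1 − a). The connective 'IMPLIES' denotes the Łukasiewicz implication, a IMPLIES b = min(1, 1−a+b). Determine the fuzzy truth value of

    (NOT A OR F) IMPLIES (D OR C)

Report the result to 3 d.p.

NOT A = 1 − 0.8400 = 0.1600
NOT A OR F = a + b − a·b on (0.1600, 0.7900) = 0.8236
D OR C = a + b − a·b on (0.2400, 0.4600) = 0.5896
(NOT A OR F) IMPLIES (D OR C)  [Łukasiewicz: min(1, 1−a+b)] with a=0.8236, b=0.5896 → 0.7660

0.766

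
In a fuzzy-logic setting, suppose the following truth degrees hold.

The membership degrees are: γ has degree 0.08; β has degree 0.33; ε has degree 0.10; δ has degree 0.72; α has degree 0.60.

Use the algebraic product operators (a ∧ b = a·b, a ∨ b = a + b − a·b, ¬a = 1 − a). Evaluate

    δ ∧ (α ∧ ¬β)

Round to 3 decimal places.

¬β = 1 − 0.3300 = 0.6700
α ∧ ¬β = a·b on (0.6000, 0.6700) = 0.4020
δ ∧ (α ∧ ¬β) = a·b on (0.7200, 0.4020) = 0.2894

0.289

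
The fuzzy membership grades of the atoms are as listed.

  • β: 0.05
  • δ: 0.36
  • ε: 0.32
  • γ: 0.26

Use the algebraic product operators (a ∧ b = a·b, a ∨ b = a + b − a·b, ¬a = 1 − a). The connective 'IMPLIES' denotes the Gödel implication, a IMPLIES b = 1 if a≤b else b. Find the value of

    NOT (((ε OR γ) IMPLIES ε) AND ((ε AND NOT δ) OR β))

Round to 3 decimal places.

0.922

ε OR γ = a + b − a·b on (0.3200, 0.2600) = 0.4968
(ε OR γ) IMPLIES ε  [Gödel: 1 if a≤b else b] with a=0.4968, b=0.3200 → 0.3200
NOT δ = 1 − 0.3600 = 0.6400
ε AND NOT δ = a·b on (0.3200, 0.6400) = 0.2048
(ε AND NOT δ) OR β = a + b − a·b on (0.2048, 0.0500) = 0.2446
((ε OR γ) IMPLIES ε) AND ((ε AND NOT δ) OR β) = a·b on (0.3200, 0.2446) = 0.0783
NOT (((ε OR γ) IMPLIES ε) AND ((ε AND NOT δ) OR β)) = 1 − 0.0783 = 0.9217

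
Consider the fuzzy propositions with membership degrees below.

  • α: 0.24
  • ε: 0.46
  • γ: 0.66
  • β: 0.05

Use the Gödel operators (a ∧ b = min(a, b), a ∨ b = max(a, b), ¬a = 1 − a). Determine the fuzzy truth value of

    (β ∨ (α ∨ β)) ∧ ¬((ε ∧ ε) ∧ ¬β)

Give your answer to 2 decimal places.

0.24

α ∨ β = max(a, b) on (0.24, 0.05) = 0.24
β ∨ (α ∨ β) = max(a, b) on (0.05, 0.24) = 0.24
ε ∧ ε = min(a, b) on (0.46, 0.46) = 0.46
¬β = 1 − 0.05 = 0.95
(ε ∧ ε) ∧ ¬β = min(a, b) on (0.46, 0.95) = 0.46
¬((ε ∧ ε) ∧ ¬β) = 1 − 0.46 = 0.54
(β ∨ (α ∨ β)) ∧ ¬((ε ∧ ε) ∧ ¬β) = min(a, b) on (0.24, 0.54) = 0.24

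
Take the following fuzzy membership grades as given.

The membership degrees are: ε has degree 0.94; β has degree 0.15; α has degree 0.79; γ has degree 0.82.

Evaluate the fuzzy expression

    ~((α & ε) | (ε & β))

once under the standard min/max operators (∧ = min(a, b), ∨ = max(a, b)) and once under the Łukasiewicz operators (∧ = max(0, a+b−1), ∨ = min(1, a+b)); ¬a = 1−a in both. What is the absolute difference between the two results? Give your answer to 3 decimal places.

Under standard min/max:
  α & ε = min(a, b) on (0.79, 0.94) = 0.79
  ε & β = min(a, b) on (0.94, 0.15) = 0.15
  (α & ε) | (ε & β) = max(a, b) on (0.79, 0.15) = 0.79
  ~((α & ε) | (ε & β)) = 1 − 0.79 = 0.21
  → value = 0.2100
Under Łukasiewicz:
  α & ε = max(0, a+b−1) on (0.79, 0.94) = 0.73
  ε & β = max(0, a+b−1) on (0.94, 0.15) = 0.09
  (α & ε) | (ε & β) = min(1, a+b) on (0.73, 0.09) = 0.82
  ~((α & ε) | (ε & β)) = 1 − 0.82 = 0.18
  → value = 0.1800
|0.2100 − 0.1800| = 0.030

0.030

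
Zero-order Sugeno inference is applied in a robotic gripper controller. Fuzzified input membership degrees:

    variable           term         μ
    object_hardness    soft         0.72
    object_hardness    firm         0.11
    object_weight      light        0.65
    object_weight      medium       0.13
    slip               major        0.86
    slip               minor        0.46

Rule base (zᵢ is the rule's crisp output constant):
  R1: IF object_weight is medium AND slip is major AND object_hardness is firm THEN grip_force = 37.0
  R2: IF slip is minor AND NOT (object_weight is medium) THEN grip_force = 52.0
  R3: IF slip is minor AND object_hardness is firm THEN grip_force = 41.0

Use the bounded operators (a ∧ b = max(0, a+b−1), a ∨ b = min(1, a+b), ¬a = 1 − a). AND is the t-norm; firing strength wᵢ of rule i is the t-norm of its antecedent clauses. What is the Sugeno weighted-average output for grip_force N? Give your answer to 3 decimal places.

52.000

R1 (z=37.0): medium=0.13, major=0.86, firm=0.11; AND[max(0, a+b−1)] → w = 0.00
R2 (z=52.0): minor=0.46, ¬medium=1−0.13=0.87; AND[max(0, a+b−1)] → w = 0.33
R3 (z=41.0): minor=0.46, firm=0.11; AND[max(0, a+b−1)] → w = 0.00
Weighted average = (0.00·37.0 + 0.33·52.0 + 0.00·41.0) / (0.00 + 0.33 + 0.00)
  = 17.1600 / 0.3300 = 52.000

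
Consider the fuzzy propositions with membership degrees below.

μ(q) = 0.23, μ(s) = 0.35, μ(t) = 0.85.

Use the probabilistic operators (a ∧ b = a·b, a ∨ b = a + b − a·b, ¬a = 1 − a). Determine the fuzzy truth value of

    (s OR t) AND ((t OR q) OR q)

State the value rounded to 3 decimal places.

s OR t = a + b − a·b on (0.3500, 0.8500) = 0.9025
t OR q = a + b − a·b on (0.8500, 0.2300) = 0.8845
(t OR q) OR q = a + b − a·b on (0.8845, 0.2300) = 0.9111
(s OR t) AND ((t OR q) OR q) = a·b on (0.9025, 0.9111) = 0.8222

0.822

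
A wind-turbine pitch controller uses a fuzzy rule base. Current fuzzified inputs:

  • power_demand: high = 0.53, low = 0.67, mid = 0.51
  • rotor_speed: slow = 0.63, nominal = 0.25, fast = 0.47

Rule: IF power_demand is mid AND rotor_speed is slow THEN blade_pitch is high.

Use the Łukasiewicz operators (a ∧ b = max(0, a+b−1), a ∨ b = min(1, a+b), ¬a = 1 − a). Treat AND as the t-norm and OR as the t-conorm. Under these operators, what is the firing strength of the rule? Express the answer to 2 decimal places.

firing strength: mid=0.51, slow=0.63; AND[max(0, a+b−1)] → w = 0.14

0.14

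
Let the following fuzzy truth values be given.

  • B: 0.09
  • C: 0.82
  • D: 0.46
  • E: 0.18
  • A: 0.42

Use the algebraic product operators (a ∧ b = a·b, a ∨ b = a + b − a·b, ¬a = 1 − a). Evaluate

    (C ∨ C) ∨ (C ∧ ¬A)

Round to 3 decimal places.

C ∨ C = a + b − a·b on (0.8200, 0.8200) = 0.9676
¬A = 1 − 0.4200 = 0.5800
C ∧ ¬A = a·b on (0.8200, 0.5800) = 0.4756
(C ∨ C) ∨ (C ∧ ¬A) = a + b − a·b on (0.9676, 0.4756) = 0.9830

0.983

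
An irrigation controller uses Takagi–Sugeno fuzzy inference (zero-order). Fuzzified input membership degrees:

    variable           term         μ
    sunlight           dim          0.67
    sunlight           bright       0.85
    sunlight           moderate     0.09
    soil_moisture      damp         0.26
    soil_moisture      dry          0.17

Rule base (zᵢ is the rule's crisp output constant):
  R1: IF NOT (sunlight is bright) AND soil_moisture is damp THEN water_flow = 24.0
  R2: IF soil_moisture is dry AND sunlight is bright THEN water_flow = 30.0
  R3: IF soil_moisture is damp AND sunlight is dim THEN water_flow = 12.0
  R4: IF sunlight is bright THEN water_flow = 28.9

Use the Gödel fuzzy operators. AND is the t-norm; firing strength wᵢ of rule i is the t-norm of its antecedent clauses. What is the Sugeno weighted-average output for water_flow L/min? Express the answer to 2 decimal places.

25.44

R1 (z=24.0): ¬bright=1−0.85=0.15, damp=0.26; AND[min(a, b)] → w = 0.15
R2 (z=30.0): dry=0.17, bright=0.85; AND[min(a, b)] → w = 0.17
R3 (z=12.0): damp=0.26, dim=0.67; AND[min(a, b)] → w = 0.26
R4 (z=28.9): bright=0.85 → w = 0.85
Weighted average = (0.15·24.0 + 0.17·30.0 + 0.26·12.0 + 0.85·28.9) / (0.15 + 0.17 + 0.26 + 0.85)
  = 36.3850 / 1.4300 = 25.44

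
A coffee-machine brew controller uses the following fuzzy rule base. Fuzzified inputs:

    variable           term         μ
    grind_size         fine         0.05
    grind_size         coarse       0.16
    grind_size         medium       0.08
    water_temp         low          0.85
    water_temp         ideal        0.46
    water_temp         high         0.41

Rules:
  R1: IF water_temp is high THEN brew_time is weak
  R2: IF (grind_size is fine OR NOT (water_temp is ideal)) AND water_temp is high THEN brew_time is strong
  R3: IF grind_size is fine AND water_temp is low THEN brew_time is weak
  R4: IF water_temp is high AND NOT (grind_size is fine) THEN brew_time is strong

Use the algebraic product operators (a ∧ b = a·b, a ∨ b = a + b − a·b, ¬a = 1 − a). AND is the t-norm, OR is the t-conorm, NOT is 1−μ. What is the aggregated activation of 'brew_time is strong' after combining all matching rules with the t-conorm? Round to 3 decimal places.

R1: high=0.41 → w = 0.4100
R2: (fine=0.05 OR ¬ideal=1−0.46=0.54) = 0.5630; AND[a·b] with high=0.41 → w = 0.2308
R3: fine=0.05, low=0.85; AND[a·b] → w = 0.0425
R4: high=0.41, ¬fine=1−0.05=0.95; AND[a·b] → w = 0.3895
Rules with consequent 'strong': {R2, R4} → strengths 0.2308, 0.3895
Aggregate via t-conorm [a + b − a·b]: 0.5304

0.530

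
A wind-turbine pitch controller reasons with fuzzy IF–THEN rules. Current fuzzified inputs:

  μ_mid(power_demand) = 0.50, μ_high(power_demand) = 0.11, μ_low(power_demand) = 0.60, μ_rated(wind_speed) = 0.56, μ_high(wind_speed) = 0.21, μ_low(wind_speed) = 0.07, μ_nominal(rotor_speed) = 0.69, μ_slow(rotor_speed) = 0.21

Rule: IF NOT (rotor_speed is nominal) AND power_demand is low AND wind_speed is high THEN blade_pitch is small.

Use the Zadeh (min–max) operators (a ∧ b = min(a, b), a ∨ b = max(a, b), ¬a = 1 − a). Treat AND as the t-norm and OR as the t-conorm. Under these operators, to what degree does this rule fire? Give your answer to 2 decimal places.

firing strength: ¬nominal=1−0.69=0.31, low=0.60, high=0.21; AND[min(a, b)] → w = 0.21

0.21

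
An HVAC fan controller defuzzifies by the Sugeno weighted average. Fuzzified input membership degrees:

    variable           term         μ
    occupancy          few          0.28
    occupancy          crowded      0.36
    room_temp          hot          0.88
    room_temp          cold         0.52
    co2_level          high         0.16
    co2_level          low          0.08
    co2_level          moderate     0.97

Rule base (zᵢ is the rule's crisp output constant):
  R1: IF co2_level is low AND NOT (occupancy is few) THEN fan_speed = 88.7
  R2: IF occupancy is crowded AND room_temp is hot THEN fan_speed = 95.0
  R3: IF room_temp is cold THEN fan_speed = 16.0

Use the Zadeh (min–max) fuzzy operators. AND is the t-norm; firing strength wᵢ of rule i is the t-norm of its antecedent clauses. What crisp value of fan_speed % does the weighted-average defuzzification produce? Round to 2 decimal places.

51.68

R1 (z=88.7): low=0.08, ¬few=1−0.28=0.72; AND[min(a, b)] → w = 0.08
R2 (z=95.0): crowded=0.36, hot=0.88; AND[min(a, b)] → w = 0.36
R3 (z=16.0): cold=0.52 → w = 0.52
Weighted average = (0.08·88.7 + 0.36·95.0 + 0.52·16.0) / (0.08 + 0.36 + 0.52)
  = 49.6160 / 0.9600 = 51.68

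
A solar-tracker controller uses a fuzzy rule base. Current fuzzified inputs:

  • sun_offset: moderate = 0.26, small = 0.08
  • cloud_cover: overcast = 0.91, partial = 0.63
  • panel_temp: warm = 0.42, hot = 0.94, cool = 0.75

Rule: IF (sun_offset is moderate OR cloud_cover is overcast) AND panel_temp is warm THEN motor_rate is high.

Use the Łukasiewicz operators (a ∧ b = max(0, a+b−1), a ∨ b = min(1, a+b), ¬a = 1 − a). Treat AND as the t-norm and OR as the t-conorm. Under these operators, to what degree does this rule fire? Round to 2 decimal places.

firing strength: (moderate=0.26 OR overcast=0.91) = 1.00; AND[max(0, a+b−1)] with warm=0.42 → w = 0.42

0.42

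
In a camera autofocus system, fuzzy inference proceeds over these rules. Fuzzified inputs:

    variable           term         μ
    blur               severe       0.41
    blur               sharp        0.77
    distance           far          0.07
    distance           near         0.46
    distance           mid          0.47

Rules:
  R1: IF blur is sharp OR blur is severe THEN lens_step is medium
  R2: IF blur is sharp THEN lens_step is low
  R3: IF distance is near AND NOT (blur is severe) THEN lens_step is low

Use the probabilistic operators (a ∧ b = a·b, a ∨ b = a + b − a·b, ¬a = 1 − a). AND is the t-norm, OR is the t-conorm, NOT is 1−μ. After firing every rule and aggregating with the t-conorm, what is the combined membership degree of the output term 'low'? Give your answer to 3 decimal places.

0.832

R1: sharp=0.77, severe=0.41; OR[a + b − a·b] → w = 0.8643
R2: sharp=0.77 → w = 0.7700
R3: near=0.46, ¬severe=1−0.41=0.59; AND[a·b] → w = 0.2714
Rules with consequent 'low': {R2, R3} → strengths 0.7700, 0.2714
Aggregate via t-conorm [a + b − a·b]: 0.8324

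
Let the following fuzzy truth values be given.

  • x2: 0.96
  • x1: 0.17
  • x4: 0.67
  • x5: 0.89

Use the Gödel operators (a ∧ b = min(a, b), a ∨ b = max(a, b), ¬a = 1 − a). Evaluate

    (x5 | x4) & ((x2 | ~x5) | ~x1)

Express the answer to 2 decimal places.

0.89

x5 | x4 = max(a, b) on (0.89, 0.67) = 0.89
~x5 = 1 − 0.89 = 0.11
x2 | ~x5 = max(a, b) on (0.96, 0.11) = 0.96
~x1 = 1 − 0.17 = 0.83
(x2 | ~x5) | ~x1 = max(a, b) on (0.96, 0.83) = 0.96
(x5 | x4) & ((x2 | ~x5) | ~x1) = min(a, b) on (0.89, 0.96) = 0.89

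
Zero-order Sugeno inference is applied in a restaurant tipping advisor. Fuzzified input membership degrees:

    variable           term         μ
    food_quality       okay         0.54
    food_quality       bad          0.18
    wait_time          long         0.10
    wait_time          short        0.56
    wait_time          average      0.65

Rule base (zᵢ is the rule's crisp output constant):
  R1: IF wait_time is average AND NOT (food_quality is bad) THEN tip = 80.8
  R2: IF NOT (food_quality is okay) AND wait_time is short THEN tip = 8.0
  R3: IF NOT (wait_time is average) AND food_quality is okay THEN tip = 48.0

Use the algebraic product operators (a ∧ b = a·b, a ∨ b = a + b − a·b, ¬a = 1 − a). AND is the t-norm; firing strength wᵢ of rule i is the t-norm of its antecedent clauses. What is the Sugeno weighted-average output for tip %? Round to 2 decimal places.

55.33

R1 (z=80.8): average=0.65, ¬bad=1−0.18=0.82; AND[a·b] → w = 0.5330
R2 (z=8.0): ¬okay=1−0.54=0.46, short=0.56; AND[a·b] → w = 0.2576
R3 (z=48.0): ¬average=1−0.65=0.35, okay=0.54; AND[a·b] → w = 0.1890
Weighted average = (0.5330·80.8 + 0.2576·8.0 + 0.1890·48.0) / (0.5330 + 0.2576 + 0.1890)
  = 54.1992 / 0.9796 = 55.33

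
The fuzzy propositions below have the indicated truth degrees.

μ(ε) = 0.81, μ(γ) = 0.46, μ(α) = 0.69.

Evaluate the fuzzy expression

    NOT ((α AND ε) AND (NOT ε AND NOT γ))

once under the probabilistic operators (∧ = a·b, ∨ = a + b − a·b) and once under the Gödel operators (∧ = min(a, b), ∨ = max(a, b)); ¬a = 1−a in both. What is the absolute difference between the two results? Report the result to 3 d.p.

0.133

Under probabilistic:
  α AND ε = a·b on (0.6900, 0.8100) = 0.5589
  NOT ε = 1 − 0.8100 = 0.1900
  NOT γ = 1 − 0.4600 = 0.5400
  NOT ε AND NOT γ = a·b on (0.1900, 0.5400) = 0.1026
  (α AND ε) AND (NOT ε AND NOT γ) = a·b on (0.5589, 0.1026) = 0.0573
  NOT ((α AND ε) AND (NOT ε AND NOT γ)) = 1 − 0.0573 = 0.9427
  → value = 0.9427
Under Gödel:
  α AND ε = min(a, b) on (0.69, 0.81) = 0.69
  NOT ε = 1 − 0.81 = 0.19
  NOT γ = 1 − 0.46 = 0.54
  NOT ε AND NOT γ = min(a, b) on (0.19, 0.54) = 0.19
  (α AND ε) AND (NOT ε AND NOT γ) = min(a, b) on (0.69, 0.19) = 0.19
  NOT ((α AND ε) AND (NOT ε AND NOT γ)) = 1 − 0.19 = 0.81
  → value = 0.8100
|0.9427 − 0.8100| = 0.133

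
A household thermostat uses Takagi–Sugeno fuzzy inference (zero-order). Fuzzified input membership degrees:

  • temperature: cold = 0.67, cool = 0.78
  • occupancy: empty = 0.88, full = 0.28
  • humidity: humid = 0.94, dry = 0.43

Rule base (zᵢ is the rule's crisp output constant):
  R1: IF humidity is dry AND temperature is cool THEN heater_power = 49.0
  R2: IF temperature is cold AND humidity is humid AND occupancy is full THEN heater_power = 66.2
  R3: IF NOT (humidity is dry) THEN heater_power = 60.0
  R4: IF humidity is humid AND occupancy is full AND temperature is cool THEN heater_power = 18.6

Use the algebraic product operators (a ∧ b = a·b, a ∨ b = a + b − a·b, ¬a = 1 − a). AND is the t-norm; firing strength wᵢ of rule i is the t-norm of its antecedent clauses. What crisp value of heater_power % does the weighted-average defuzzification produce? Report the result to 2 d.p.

R1 (z=49.0): dry=0.43, cool=0.78; AND[a·b] → w = 0.3354
R2 (z=66.2): cold=0.67, humid=0.94, full=0.28; AND[a·b] → w = 0.1763
R3 (z=60.0): ¬dry=1−0.43=0.57 → w = 0.5700
R4 (z=18.6): humid=0.94, full=0.28, cool=0.78; AND[a·b] → w = 0.2053
Weighted average = (0.3354·49.0 + 0.1763·66.2 + 0.5700·60.0 + 0.2053·18.6) / (0.3354 + 0.1763 + 0.5700 + 0.2053)
  = 66.1271 / 1.2870 = 51.38

51.38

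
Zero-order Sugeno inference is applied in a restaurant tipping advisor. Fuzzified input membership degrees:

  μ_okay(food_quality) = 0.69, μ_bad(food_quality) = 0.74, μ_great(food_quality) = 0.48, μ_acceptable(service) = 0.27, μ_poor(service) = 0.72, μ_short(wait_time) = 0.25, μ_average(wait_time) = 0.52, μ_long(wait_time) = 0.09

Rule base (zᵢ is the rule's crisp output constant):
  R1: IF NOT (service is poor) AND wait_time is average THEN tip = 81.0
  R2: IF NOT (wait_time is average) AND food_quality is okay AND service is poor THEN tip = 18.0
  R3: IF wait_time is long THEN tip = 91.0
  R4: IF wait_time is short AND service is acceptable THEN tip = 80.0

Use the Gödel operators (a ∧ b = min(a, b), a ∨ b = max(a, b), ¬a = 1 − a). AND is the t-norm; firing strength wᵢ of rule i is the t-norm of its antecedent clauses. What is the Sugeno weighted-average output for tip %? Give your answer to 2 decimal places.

R1 (z=81.0): ¬poor=1−0.72=0.28, average=0.52; AND[min(a, b)] → w = 0.28
R2 (z=18.0): ¬average=1−0.52=0.48, okay=0.69, poor=0.72; AND[min(a, b)] → w = 0.48
R3 (z=91.0): long=0.09 → w = 0.09
R4 (z=80.0): short=0.25, acceptable=0.27; AND[min(a, b)] → w = 0.25
Weighted average = (0.28·81.0 + 0.48·18.0 + 0.09·91.0 + 0.25·80.0) / (0.28 + 0.48 + 0.09 + 0.25)
  = 59.5100 / 1.1000 = 54.10

54.10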